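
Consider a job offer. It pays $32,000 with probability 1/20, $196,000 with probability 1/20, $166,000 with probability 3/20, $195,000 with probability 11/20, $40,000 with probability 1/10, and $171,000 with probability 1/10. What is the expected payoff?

$164,650

EV = 1/20 × 32000 + 1/20 × 196000 + 3/20 × 166000 + 11/20 × 195000 + 1/10 × 40000 + 1/10 × 171000 = 1600 + 9800 + 24900 + 107250 + 4000 + 17100 = 164650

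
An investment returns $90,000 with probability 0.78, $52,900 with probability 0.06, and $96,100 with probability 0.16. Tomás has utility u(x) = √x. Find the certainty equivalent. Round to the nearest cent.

$88,446.76

E[u] = 0.78·√90000 + 0.06·√52900 + 0.16·√96100 = 0.78·300 + 0.06·230 + 0.16·310 = 297.4
CE = (297.4)² = 88446.76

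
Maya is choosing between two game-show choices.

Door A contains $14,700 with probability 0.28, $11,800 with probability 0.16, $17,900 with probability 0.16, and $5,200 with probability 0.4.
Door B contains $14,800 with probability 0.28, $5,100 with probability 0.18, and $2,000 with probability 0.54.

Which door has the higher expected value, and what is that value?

Door A = 0.28 × 14700 + 0.16 × 11800 + 0.16 × 17900 + 0.4 × 5200 = 4116 + 1888 + 2864 + 2080 = 10948
Door B = 0.28 × 14800 + 0.18 × 5100 + 0.54 × 2000 = 4144 + 918 + 1080 = 6142

Door A ($10,948)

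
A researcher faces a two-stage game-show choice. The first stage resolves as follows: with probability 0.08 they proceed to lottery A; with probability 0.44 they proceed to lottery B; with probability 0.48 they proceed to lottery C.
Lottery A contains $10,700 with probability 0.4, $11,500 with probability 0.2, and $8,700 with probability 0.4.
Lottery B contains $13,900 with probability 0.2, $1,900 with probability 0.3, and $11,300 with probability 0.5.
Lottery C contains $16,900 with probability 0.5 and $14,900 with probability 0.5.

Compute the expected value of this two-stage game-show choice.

EV(A) = 0.4 × 10700 + 0.2 × 11500 + 0.4 × 8700 = 4280 + 2300 + 3480 = 10060
EV(B) = 0.2 × 13900 + 0.3 × 1900 + 0.5 × 11300 = 2780 + 570 + 5650 = 9000
EV(C) = 0.5 × 16900 + 0.5 × 14900 = 8450 + 7450 = 15900
Overall = 0.08 × 10060 + 0.44 × 9000 + 0.48 × 15900 = 804.8 + 3960 + 7632 = 12396.8

$12,396.80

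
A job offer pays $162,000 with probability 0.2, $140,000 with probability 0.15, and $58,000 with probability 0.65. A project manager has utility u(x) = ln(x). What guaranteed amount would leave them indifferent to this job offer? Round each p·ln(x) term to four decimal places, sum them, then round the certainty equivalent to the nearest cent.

$81,291.77

E[u] = 0.2·ln(162000) + 0.15·ln(140000) + 0.65·ln(58000) = 2.3991 + 1.7774 + 7.1293 = 11.3058
CE = e^11.3058 ≈ 81291.77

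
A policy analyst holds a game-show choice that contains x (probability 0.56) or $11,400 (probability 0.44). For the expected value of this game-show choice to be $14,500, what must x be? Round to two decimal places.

0.56·x + 0.44·11400 = 14500
0.56·x = 14500 − 5016 = 9484
x = 9484 / 0.56 = 16935.7143

x = $16,935.71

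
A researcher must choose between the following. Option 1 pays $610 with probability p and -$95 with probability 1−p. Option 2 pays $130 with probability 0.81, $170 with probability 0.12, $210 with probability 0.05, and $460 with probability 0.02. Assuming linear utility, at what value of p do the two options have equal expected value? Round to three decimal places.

EV(Option 2) = 0.81 × 130 + 0.12 × 170 + 0.05 × 210 + 0.02 × 460 = 105.3 + 20.4 + 10.5 + 9.2 = 145.4
p·610 + (1−p)·(-95) = 145.4
705p − 95 = 145.4
p = (145.4 + 95) / 705

p = 0.341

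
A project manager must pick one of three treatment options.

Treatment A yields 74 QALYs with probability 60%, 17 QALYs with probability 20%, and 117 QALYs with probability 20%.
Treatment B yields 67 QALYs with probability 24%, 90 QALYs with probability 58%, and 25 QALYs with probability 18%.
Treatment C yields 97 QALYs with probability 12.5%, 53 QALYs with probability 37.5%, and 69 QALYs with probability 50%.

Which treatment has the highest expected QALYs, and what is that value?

Treatment B (72.78 QALYs)

Treatment A = 0.6 × 74 + 0.2 × 17 + 0.2 × 117 = 44.4 + 3.4 + 23.4 = 71.2
Treatment B = 0.24 × 67 + 0.58 × 90 + 0.18 × 25 = 16.08 + 52.2 + 4.5 = 72.78
Treatment C = 0.125 × 97 + 0.375 × 53 + 0.5 × 69 = 12.125 + 19.875 + 34.5 = 66.5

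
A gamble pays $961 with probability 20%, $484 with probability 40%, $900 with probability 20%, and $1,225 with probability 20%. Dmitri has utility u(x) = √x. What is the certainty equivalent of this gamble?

$784

E[u] = 0.2·√961 + 0.4·√484 + 0.2·√900 + 0.2·√1225 = 0.2·31 + 0.4·22 + 0.2·30 + 0.2·35 = 28
CE = (28)² = 784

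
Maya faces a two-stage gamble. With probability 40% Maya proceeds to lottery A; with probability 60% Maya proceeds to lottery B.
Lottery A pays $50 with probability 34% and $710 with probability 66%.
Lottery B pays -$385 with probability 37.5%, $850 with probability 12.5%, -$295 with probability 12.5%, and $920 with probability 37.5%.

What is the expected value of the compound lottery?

$356.24

EV(A) = 0.34 × 50 + 0.66 × 710 = 17 + 468.6 = 485.6
EV(B) = 0.375 × (-385) + 0.125 × 850 + 0.125 × (-295) + 0.375 × 920 = -144.375 + 106.25 − 36.875 + 345 = 270
Overall = 0.4 × 485.6 + 0.6 × 270 = 194.24 + 162 = 356.24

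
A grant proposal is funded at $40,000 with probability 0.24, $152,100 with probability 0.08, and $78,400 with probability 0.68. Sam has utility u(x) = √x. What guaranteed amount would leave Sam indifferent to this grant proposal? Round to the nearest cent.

$72,684.16

E[u] = 0.24·√40000 + 0.08·√152100 + 0.68·√78400 = 0.24·200 + 0.08·390 + 0.68·280 = 269.6
CE = (269.6)² = 72684.16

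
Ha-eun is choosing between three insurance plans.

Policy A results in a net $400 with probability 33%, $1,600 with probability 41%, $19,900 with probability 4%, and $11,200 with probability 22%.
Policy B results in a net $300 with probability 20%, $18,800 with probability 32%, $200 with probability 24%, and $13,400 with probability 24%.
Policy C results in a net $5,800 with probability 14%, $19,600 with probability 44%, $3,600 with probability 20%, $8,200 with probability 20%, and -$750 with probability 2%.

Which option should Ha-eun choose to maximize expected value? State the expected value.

Policy A = 0.33 × 400 + 0.41 × 1600 + 0.04 × 19900 + 0.22 × 11200 = 132 + 656 + 796 + 2464 = 4048
Policy B = 0.2 × 300 + 0.32 × 18800 + 0.24 × 200 + 0.24 × 13400 = 60 + 6016 + 48 + 3216 = 9340
Policy C = 0.14 × 5800 + 0.44 × 19600 + 0.2 × 3600 + 0.2 × 8200 + 0.02 × (-750) = 812 + 8624 + 720 + 1640 − 15 = 11781

Policy C ($11,781)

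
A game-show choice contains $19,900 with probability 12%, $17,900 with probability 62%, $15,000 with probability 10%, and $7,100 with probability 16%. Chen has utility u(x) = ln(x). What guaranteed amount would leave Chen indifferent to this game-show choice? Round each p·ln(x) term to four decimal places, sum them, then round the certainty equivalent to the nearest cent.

$15,362.73

E[u] = 0.12·ln(19900) + 0.62·ln(17900) + 0.1·ln(15000) + 0.16·ln(7100) = 1.1878 + 6.0714 + 0.9616 + 1.4189 = 9.6397
CE = e^9.6397 ≈ 15362.73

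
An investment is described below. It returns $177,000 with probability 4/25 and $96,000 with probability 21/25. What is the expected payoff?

EV = 4/25 × 177000 + 21/25 × 96000 = 28320 + 80640 = 108960

$108,960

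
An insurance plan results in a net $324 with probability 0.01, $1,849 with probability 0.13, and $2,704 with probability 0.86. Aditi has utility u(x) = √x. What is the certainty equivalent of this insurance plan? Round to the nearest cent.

$2,549.24

E[u] = 0.01·√324 + 0.13·√1849 + 0.86·√2704 = 0.01·18 + 0.13·43 + 0.86·52 = 50.49
CE = (50.49)² = 2549.2401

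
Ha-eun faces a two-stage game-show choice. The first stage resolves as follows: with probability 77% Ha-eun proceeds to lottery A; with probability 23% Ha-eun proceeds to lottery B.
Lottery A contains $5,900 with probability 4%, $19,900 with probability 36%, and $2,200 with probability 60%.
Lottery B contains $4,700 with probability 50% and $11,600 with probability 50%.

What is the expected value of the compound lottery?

$8,588.90

EV(A) = 0.04 × 5900 + 0.36 × 19900 + 0.6 × 2200 = 236 + 7164 + 1320 = 8720
EV(B) = 0.5 × 4700 + 0.5 × 11600 = 2350 + 5800 = 8150
Overall = 0.77 × 8720 + 0.23 × 8150 = 6714.4 + 1874.5 = 8588.9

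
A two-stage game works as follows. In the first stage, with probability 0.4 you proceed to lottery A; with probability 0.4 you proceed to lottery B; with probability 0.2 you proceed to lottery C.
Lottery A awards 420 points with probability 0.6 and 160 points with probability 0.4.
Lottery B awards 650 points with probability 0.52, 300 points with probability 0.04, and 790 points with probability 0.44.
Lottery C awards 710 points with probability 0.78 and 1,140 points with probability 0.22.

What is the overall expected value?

EV(A) = 0.6 × 420 + 0.4 × 160 = 252 + 64 = 316
EV(B) = 0.52 × 650 + 0.04 × 300 + 0.44 × 790 = 338 + 12 + 347.6 = 697.6
EV(C) = 0.78 × 710 + 0.22 × 1140 = 553.8 + 250.8 = 804.6
Overall = 0.4 × 316 + 0.4 × 697.6 + 0.2 × 804.6 = 126.4 + 279.04 + 160.92 = 566.36

566.36 points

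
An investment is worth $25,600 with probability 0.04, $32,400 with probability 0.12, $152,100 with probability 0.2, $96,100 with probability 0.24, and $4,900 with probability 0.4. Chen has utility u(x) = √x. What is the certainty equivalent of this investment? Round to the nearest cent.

$43,430.56

E[u] = 0.04·√25600 + 0.12·√32400 + 0.2·√152100 + 0.24·√96100 + 0.4·√4900 = 0.04·160 + 0.12·180 + 0.2·390 + 0.24·310 + 0.4·70 = 208.4
CE = (208.4)² = 43430.56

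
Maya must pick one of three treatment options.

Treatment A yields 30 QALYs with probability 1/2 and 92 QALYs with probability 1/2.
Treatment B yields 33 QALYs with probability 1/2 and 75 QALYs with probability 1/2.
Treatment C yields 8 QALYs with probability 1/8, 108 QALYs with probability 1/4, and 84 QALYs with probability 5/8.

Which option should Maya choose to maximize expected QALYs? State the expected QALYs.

Treatment A = 1/2 × 30 + 1/2 × 92 = 15 + 46 = 61
Treatment B = 1/2 × 33 + 1/2 × 75 = 16.5 + 37.5 = 54
Treatment C = 1/8 × 8 + 1/4 × 108 + 5/8 × 84 = 1 + 27 + 52.5 = 80.5

Treatment C (80.5 QALYs)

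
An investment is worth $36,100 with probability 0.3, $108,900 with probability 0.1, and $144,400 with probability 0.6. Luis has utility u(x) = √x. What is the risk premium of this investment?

E[u] = 0.3·√36100 + 0.1·√108900 + 0.6·√144400 = 0.3·190 + 0.1·330 + 0.6·380 = 318
CE = (318)² = 101124
Risk premium = EV − CE = 108360 − 101124 = 7236

$7,236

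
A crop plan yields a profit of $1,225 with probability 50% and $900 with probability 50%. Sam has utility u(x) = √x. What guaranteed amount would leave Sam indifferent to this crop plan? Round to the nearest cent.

$1,056.25

E[u] = 0.5·√1225 + 0.5·√900 = 0.5·35 + 0.5·30 = 32.5
CE = (32.5)² = 1056.25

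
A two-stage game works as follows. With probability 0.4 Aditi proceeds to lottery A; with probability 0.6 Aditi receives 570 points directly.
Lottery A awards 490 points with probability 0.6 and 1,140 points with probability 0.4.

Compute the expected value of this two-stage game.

642 points

EV(A) = 0.6 × 490 + 0.4 × 1140 = 294 + 456 = 750
Branch B: 570 (certain)
Overall = 0.4 × 750 + 0.6 × 570 = 300 + 342 = 642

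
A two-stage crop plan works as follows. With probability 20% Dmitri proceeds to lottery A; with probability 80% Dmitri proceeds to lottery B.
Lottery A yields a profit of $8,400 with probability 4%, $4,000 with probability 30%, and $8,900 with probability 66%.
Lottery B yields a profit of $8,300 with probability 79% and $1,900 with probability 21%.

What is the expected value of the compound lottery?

EV(A) = 0.04 × 8400 + 0.3 × 4000 + 0.66 × 8900 = 336 + 1200 + 5874 = 7410
EV(B) = 0.79 × 8300 + 0.21 × 1900 = 6557 + 399 = 6956
Overall = 0.2 × 7410 + 0.8 × 6956 = 1482 + 5564.8 = 7046.8

$7,046.80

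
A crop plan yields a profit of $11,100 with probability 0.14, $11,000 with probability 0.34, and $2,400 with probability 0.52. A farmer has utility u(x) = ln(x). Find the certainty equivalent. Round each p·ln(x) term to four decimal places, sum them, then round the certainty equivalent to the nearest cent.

$4,990.54

E[u] = 0.14·ln(11100) + 0.34·ln(11000) + 0.52·ln(2400) = 1.3041 + 3.1639 + 4.0473 = 8.5153
CE = e^8.5153 ≈ 4990.54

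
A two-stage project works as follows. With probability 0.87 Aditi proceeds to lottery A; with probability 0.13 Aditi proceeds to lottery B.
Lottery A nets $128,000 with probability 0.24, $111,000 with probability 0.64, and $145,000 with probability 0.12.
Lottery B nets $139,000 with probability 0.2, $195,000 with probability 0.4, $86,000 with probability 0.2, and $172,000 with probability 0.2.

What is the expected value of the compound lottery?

$124,131.20

EV(A) = 0.24 × 128000 + 0.64 × 111000 + 0.12 × 145000 = 30720 + 71040 + 17400 = 119160
EV(B) = 0.2 × 139000 + 0.4 × 195000 + 0.2 × 86000 + 0.2 × 172000 = 27800 + 78000 + 17200 + 34400 = 157400
Overall = 0.87 × 119160 + 0.13 × 157400 = 103669.2 + 20462 = 124131.2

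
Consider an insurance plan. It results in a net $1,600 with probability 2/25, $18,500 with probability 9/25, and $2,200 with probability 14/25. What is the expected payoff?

EV = 2/25 × 1600 + 9/25 × 18500 + 14/25 × 2200 = 128 + 6660 + 1232 = 8020

$8,020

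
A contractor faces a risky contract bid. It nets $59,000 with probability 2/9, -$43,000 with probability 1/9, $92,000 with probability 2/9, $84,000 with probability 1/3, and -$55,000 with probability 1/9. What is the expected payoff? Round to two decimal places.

EV = 2/9 × 59000 + 1/9 × (-43000) + 2/9 × 92000 + 1/3 × 84000 + 1/9 × (-55000) = 13111.1111 − 4777.7778 + 20444.4444 + 28000 − 6111.1111 = 50666.6667

$50,666.67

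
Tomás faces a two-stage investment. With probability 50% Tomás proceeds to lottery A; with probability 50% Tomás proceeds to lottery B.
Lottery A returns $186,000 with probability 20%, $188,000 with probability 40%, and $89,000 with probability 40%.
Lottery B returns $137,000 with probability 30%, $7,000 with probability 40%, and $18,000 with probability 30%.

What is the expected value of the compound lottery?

EV(A) = 0.2 × 186000 + 0.4 × 188000 + 0.4 × 89000 = 37200 + 75200 + 35600 = 148000
EV(B) = 0.3 × 137000 + 0.4 × 7000 + 0.3 × 18000 = 41100 + 2800 + 5400 = 49300
Overall = 0.5 × 148000 + 0.5 × 49300 = 74000 + 24650 = 98650

$98,650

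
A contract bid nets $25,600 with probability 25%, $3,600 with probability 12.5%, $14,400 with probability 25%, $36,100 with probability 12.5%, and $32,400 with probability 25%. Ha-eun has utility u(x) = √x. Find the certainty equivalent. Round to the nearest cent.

E[u] = 0.25·√25600 + 0.125·√3600 + 0.25·√14400 + 0.125·√36100 + 0.25·√32400 = 0.25·160 + 0.125·60 + 0.25·120 + 0.125·190 + 0.25·180 = 146.25
CE = (146.25)² = 21389.0625

$21,389.06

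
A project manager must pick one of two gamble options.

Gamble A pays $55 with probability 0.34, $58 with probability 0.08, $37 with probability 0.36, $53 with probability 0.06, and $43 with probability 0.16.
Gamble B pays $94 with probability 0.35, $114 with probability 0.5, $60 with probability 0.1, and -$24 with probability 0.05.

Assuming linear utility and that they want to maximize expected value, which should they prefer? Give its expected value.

Gamble A = 0.34 × 55 + 0.08 × 58 + 0.36 × 37 + 0.06 × 53 + 0.16 × 43 = 18.7 + 4.64 + 13.32 + 3.18 + 6.88 = 46.72
Gamble B = 0.35 × 94 + 0.5 × 114 + 0.1 × 60 + 0.05 × (-24) = 32.9 + 57 + 6 − 1.2 = 94.7

Gamble B ($94.70)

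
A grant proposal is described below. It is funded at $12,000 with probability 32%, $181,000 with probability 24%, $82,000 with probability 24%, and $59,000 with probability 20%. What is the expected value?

EV = 0.32 × 12000 + 0.24 × 181000 + 0.24 × 82000 + 0.2 × 59000 = 3840 + 43440 + 19680 + 11800 = 78760

$78,760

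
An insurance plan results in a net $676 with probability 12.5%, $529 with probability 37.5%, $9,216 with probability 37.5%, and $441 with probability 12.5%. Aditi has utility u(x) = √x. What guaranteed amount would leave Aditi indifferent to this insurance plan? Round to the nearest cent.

$2,550.25

E[u] = 0.125·√676 + 0.375·√529 + 0.375·√9216 + 0.125·√441 = 0.125·26 + 0.375·23 + 0.375·96 + 0.125·21 = 50.5
CE = (50.5)² = 2550.25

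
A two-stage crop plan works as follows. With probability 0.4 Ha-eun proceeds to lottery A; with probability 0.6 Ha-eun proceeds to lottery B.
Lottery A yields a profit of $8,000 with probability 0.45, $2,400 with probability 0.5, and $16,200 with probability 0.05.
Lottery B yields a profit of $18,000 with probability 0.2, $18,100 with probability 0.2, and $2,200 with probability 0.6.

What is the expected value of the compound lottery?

$7,368

EV(A) = 0.45 × 8000 + 0.5 × 2400 + 0.05 × 16200 = 3600 + 1200 + 810 = 5610
EV(B) = 0.2 × 18000 + 0.2 × 18100 + 0.6 × 2200 = 3600 + 3620 + 1320 = 8540
Overall = 0.4 × 5610 + 0.6 × 8540 = 2244 + 5124 = 7368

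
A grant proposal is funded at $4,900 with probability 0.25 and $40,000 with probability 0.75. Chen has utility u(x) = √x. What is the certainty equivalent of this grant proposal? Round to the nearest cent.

E[u] = 0.25·√4900 + 0.75·√40000 = 0.25·70 + 0.75·200 = 167.5
CE = (167.5)² = 28056.25

$28,056.25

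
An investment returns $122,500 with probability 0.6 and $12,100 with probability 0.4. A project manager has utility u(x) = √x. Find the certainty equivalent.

$64,516

E[u] = 0.6·√122500 + 0.4·√12100 = 0.6·350 + 0.4·110 = 254
CE = (254)² = 64516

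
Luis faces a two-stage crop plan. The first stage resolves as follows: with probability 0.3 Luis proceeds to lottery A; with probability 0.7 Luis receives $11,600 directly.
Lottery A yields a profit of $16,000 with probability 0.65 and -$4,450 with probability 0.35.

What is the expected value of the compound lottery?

$10,772.75

EV(A) = 0.65 × 16000 + 0.35 × (-4450) = 10400 − 1557.5 = 8842.5
Branch B: 11600 (certain)
Overall = 0.3 × 8842.5 + 0.7 × 11600 = 2652.75 + 8120 = 10772.75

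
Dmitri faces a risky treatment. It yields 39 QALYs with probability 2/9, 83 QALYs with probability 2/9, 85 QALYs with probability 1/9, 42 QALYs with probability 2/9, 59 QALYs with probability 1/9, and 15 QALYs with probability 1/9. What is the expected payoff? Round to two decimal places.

54.11 QALYs

EV = 2/9 × 39 + 2/9 × 83 + 1/9 × 85 + 2/9 × 42 + 1/9 × 59 + 1/9 × 15 = 8.6667 + 18.4444 + 9.4444 + 9.3333 + 6.5556 + 1.6667 = 54.1111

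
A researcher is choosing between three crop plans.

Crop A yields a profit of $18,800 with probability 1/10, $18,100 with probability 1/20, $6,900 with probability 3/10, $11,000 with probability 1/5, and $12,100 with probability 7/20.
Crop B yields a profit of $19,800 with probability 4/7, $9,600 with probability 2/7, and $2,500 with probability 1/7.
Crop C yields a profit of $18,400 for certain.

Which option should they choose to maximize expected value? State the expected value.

Crop C ($18,400)

Crop A = 1/10 × 18800 + 1/20 × 18100 + 3/10 × 6900 + 1/5 × 11000 + 7/20 × 12100 = 1880 + 905 + 2070 + 2200 + 4235 = 11290
Crop B = 4/7 × 19800 + 2/7 × 9600 + 1/7 × 2500 = 11314.2857 + 2742.8571 + 357.1429 = 14414.2857
Crop C: 18400 (certain)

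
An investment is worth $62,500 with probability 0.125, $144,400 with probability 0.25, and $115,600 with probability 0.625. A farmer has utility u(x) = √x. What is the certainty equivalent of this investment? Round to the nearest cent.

E[u] = 0.125·√62500 + 0.25·√144400 + 0.625·√115600 = 0.125·250 + 0.25·380 + 0.625·340 = 338.75
CE = (338.75)² = 114751.5625

$114,751.56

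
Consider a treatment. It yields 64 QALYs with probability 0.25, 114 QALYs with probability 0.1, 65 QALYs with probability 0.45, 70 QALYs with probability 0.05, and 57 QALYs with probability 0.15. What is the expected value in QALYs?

EV = 0.25 × 64 + 0.1 × 114 + 0.45 × 65 + 0.05 × 70 + 0.15 × 57 = 16 + 11.4 + 29.25 + 3.5 + 8.55 = 68.7

68.7 QALYs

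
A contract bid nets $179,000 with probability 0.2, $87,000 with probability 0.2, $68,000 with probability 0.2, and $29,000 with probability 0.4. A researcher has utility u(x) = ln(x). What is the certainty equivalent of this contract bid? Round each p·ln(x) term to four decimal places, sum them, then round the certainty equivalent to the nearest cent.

E[u] = 0.2·ln(179000) + 0.2·ln(87000) + 0.2·ln(68000) + 0.4·ln(29000) = 2.4190 + 2.2747 + 2.2255 + 4.1100 = 11.0292
CE = e^11.0292 ≈ 61648.24

$61,648.24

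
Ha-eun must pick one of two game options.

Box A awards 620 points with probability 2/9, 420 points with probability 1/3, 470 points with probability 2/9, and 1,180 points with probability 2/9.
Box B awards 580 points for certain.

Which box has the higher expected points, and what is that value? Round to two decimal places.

Box A = 2/9 × 620 + 1/3 × 420 + 2/9 × 470 + 2/9 × 1180 = 137.7778 + 140 + 104.4444 + 262.2222 = 644.4444
Box B: 580 (certain)

Box A (644.44 points)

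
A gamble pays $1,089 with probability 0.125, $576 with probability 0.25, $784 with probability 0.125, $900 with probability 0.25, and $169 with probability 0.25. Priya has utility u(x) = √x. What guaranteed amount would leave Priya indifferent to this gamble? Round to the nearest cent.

$594.14

E[u] = 0.125·√1089 + 0.25·√576 + 0.125·√784 + 0.25·√900 + 0.25·√169 = 0.125·33 + 0.25·24 + 0.125·28 + 0.25·30 + 0.25·13 = 24.375
CE = (24.375)² = 594.140625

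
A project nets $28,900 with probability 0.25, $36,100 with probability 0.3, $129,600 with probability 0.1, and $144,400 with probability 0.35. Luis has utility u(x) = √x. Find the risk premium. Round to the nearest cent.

E[u] = 0.25·√28900 + 0.3·√36100 + 0.1·√129600 + 0.35·√144400 = 0.25·170 + 0.3·190 + 0.1·360 + 0.35·380 = 268.5
CE = (268.5)² = 72092.25
Risk premium = EV − CE = 81555 − 72092.25 = 9462.75

$9,462.75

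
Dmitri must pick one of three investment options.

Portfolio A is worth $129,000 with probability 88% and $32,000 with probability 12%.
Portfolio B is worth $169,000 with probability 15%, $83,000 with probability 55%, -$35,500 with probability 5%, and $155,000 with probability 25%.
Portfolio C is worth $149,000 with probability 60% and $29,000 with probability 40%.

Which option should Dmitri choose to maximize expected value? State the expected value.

Portfolio A = 0.88 × 129000 + 0.12 × 32000 = 113520 + 3840 = 117360
Portfolio B = 0.15 × 169000 + 0.55 × 83000 + 0.05 × (-35500) + 0.25 × 155000 = 25350 + 45650 − 1775 + 38750 = 107975
Portfolio C = 0.6 × 149000 + 0.4 × 29000 = 89400 + 11600 = 101000

Portfolio A ($117,360)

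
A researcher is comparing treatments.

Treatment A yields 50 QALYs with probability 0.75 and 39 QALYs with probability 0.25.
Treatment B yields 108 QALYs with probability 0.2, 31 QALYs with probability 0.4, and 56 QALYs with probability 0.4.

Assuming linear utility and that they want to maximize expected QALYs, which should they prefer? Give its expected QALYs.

Treatment B (56.4 QALYs)

Treatment A = 0.75 × 50 + 0.25 × 39 = 37.5 + 9.75 = 47.25
Treatment B = 0.2 × 108 + 0.4 × 31 + 0.4 × 56 = 21.6 + 12.4 + 22.4 = 56.4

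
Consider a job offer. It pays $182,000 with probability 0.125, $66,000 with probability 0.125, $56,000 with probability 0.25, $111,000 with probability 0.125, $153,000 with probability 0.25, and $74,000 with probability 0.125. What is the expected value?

EV = 0.125 × 182000 + 0.125 × 66000 + 0.25 × 56000 + 0.125 × 111000 + 0.25 × 153000 + 0.125 × 74000 = 22750 + 8250 + 14000 + 13875 + 38250 + 9250 = 106375

$106,375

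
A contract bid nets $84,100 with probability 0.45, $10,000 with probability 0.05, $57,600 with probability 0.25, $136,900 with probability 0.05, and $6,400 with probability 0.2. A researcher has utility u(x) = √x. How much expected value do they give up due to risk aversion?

$7,970

E[u] = 0.45·√84100 + 0.05·√10000 + 0.25·√57600 + 0.05·√136900 + 0.2·√6400 = 0.45·290 + 0.05·100 + 0.25·240 + 0.05·370 + 0.2·80 = 230
CE = (230)² = 52900
Risk premium = EV − CE = 60870 − 52900 = 7970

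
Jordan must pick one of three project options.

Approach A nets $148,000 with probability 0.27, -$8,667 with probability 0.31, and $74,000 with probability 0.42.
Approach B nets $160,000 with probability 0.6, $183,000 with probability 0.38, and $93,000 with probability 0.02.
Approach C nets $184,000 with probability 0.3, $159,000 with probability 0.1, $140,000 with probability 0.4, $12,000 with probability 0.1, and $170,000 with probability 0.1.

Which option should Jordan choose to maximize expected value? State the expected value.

Approach A = 0.27 × 148000 + 0.31 × (-8667) + 0.42 × 74000 = 39960 − 2686.77 + 31080 = 68353.23
Approach B = 0.6 × 160000 + 0.38 × 183000 + 0.02 × 93000 = 96000 + 69540 + 1860 = 167400
Approach C = 0.3 × 184000 + 0.1 × 159000 + 0.4 × 140000 + 0.1 × 12000 + 0.1 × 170000 = 55200 + 15900 + 56000 + 1200 + 17000 = 145300

Approach B ($167,400)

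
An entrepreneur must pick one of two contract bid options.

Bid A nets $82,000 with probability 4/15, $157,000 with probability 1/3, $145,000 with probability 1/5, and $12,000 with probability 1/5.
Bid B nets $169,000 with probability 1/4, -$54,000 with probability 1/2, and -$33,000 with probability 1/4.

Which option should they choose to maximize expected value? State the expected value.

Bid A = 4/15 × 82000 + 1/3 × 157000 + 1/5 × 145000 + 1/5 × 12000 = 21866.6667 + 52333.3333 + 29000 + 2400 = 105600
Bid B = 1/4 × 169000 + 1/2 × (-54000) + 1/4 × (-33000) = 42250 − 27000 − 8250 = 7000

Bid A ($105,600)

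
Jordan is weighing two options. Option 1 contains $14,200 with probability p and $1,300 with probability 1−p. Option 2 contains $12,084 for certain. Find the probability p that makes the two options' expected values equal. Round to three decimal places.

p = 0.836

p·14200 + (1−p)·1300 = 12084
12900p + 1300 = 12084
p = (12084 − 1300) / 12900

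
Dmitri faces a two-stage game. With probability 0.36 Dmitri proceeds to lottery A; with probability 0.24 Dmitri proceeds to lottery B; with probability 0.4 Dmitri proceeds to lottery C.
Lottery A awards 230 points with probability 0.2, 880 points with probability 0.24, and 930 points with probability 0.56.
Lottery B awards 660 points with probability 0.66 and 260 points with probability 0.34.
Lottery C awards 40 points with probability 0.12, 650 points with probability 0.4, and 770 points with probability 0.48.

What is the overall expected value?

EV(A) = 0.2 × 230 + 0.24 × 880 + 0.56 × 930 = 46 + 211.2 + 520.8 = 778
EV(B) = 0.66 × 660 + 0.34 × 260 = 435.6 + 88.4 = 524
EV(C) = 0.12 × 40 + 0.4 × 650 + 0.48 × 770 = 4.8 + 260 + 369.6 = 634.4
Overall = 0.36 × 778 + 0.24 × 524 + 0.4 × 634.4 = 280.08 + 125.76 + 253.76 = 659.6

659.6 points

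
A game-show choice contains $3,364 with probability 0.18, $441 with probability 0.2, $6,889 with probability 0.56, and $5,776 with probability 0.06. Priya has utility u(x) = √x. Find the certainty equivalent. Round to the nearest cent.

E[u] = 0.18·√3364 + 0.2·√441 + 0.56·√6889 + 0.06·√5776 = 0.18·58 + 0.2·21 + 0.56·83 + 0.06·76 = 65.68
CE = (65.68)² = 4313.8624

$4,313.86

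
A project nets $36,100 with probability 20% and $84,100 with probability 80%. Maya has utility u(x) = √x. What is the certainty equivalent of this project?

$72,900

E[u] = 0.2·√36100 + 0.8·√84100 = 0.2·190 + 0.8·290 = 270
CE = (270)² = 72900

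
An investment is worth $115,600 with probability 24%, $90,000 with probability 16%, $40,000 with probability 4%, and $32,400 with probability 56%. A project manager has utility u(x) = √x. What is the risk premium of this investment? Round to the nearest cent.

$5,053.44

E[u] = 0.24·√115600 + 0.16·√90000 + 0.04·√40000 + 0.56·√32400 = 0.24·340 + 0.16·300 + 0.04·200 + 0.56·180 = 238.4
CE = (238.4)² = 56834.56
Risk premium = EV − CE = 61888 − 56834.56 = 5053.44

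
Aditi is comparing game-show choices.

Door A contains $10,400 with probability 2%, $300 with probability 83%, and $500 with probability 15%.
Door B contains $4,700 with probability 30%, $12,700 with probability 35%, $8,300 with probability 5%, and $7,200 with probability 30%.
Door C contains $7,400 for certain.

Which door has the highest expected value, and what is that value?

Door A = 0.02 × 10400 + 0.83 × 300 + 0.15 × 500 = 208 + 249 + 75 = 532
Door B = 0.3 × 4700 + 0.35 × 12700 + 0.05 × 8300 + 0.3 × 7200 = 1410 + 4445 + 415 + 2160 = 8430
Door C: 7400 (certain)

Door B ($8,430)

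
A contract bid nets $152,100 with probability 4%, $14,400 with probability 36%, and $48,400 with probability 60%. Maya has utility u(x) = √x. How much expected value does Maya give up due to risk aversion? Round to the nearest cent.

E[u] = 0.04·√152100 + 0.36·√14400 + 0.6·√48400 = 0.04·390 + 0.36·120 + 0.6·220 = 190.8
CE = (190.8)² = 36404.64
Risk premium = EV − CE = 40308 − 36404.64 = 3903.36

$3,903.36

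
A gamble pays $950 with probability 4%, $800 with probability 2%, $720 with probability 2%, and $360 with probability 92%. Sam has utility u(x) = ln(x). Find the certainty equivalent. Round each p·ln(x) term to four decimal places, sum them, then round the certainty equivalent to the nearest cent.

$385.60

E[u] = 0.04·ln(950) + 0.02·ln(800) + 0.02·ln(720) + 0.92·ln(360) = 0.2743 + 0.1337 + 0.1316 + 5.4152 = 5.9548
CE = e^5.9548 ≈ 385.60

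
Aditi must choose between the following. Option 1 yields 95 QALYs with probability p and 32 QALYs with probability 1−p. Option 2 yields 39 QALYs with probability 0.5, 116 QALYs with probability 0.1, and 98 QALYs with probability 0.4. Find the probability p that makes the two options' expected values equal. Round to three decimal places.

p = 0.608

EV(Option 2) = 0.5 × 39 + 0.1 × 116 + 0.4 × 98 = 19.5 + 11.6 + 39.2 = 70.3
p·95 + (1−p)·32 = 70.3
63p + 32 = 70.3
p = (70.3 − 32) / 63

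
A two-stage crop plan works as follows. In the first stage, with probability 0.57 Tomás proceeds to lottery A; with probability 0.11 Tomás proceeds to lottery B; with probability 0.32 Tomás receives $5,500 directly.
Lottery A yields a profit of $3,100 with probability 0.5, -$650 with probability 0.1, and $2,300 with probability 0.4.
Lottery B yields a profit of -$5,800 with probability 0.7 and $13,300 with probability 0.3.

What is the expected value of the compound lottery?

$3,123.15

EV(A) = 0.5 × 3100 + 0.1 × (-650) + 0.4 × 2300 = 1550 − 65 + 920 = 2405
EV(B) = 0.7 × (-5800) + 0.3 × 13300 = -4060 + 3990 = -70
Branch C: 5500 (certain)
Overall = 0.57 × 2405 + 0.11 × (-70) + 0.32 × 5500 = 1370.85 − 7.7 + 1760 = 3123.15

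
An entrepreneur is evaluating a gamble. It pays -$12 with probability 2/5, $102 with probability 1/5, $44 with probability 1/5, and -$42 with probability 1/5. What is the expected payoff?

EV = 2/5 × (-12) + 1/5 × 102 + 1/5 × 44 + 1/5 × (-42) = -4.8 + 20.4 + 8.8 − 8.4 = 16

$16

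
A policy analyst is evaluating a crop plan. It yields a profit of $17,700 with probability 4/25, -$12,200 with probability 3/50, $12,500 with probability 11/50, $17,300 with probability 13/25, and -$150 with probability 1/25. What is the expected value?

EV = 4/25 × 17700 + 3/50 × (-12200) + 11/50 × 12500 + 13/25 × 17300 + 1/25 × (-150) = 2832 − 732 + 2750 + 8996 − 6 = 13840

$13,840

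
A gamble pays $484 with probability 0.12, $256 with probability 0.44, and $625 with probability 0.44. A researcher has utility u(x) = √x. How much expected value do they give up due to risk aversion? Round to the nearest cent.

$18.06

E[u] = 0.12·√484 + 0.44·√256 + 0.44·√625 = 0.12·22 + 0.44·16 + 0.44·25 = 20.68
CE = (20.68)² = 427.6624
Risk premium = EV − CE = 445.72 − 427.6624 = 18.0576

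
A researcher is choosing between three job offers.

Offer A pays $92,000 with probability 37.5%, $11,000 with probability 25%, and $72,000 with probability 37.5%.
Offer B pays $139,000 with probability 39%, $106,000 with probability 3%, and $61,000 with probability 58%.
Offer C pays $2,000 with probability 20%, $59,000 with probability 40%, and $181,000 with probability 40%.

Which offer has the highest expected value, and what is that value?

Offer A = 0.375 × 92000 + 0.25 × 11000 + 0.375 × 72000 = 34500 + 2750 + 27000 = 64250
Offer B = 0.39 × 139000 + 0.03 × 106000 + 0.58 × 61000 = 54210 + 3180 + 35380 = 92770
Offer C = 0.2 × 2000 + 0.4 × 59000 + 0.4 × 181000 = 400 + 23600 + 72400 = 96400

Offer C ($96,400)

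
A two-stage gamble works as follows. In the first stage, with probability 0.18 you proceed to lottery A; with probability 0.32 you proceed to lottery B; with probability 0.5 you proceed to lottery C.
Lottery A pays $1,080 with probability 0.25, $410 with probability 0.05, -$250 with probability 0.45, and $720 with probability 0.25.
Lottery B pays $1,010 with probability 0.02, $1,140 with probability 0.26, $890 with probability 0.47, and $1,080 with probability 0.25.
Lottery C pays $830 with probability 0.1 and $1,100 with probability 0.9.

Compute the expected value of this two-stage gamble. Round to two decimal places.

$922.51

EV(A) = 0.25 × 1080 + 0.05 × 410 + 0.45 × (-250) + 0.25 × 720 = 270 + 20.5 − 112.5 + 180 = 358
EV(B) = 0.02 × 1010 + 0.26 × 1140 + 0.47 × 890 + 0.25 × 1080 = 20.2 + 296.4 + 418.3 + 270 = 1004.9
EV(C) = 0.1 × 830 + 0.9 × 1100 = 83 + 990 = 1073
Overall = 0.18 × 358 + 0.32 × 1004.9 + 0.5 × 1073 = 64.44 + 321.568 + 536.5 = 922.508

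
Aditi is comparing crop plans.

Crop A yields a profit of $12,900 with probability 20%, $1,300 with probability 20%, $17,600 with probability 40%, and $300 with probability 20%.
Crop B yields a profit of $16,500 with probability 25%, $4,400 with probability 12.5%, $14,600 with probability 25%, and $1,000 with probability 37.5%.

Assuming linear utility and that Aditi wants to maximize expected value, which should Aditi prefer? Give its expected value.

Crop A ($9,940)

Crop A = 0.2 × 12900 + 0.2 × 1300 + 0.4 × 17600 + 0.2 × 300 = 2580 + 260 + 7040 + 60 = 9940
Crop B = 0.25 × 16500 + 0.125 × 4400 + 0.25 × 14600 + 0.375 × 1000 = 4125 + 550 + 3650 + 375 = 8700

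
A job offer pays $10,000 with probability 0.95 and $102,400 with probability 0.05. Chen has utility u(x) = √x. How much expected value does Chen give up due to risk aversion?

$2,299

E[u] = 0.95·√10000 + 0.05·√102400 = 0.95·100 + 0.05·320 = 111
CE = (111)² = 12321
Risk premium = EV − CE = 14620 − 12321 = 2299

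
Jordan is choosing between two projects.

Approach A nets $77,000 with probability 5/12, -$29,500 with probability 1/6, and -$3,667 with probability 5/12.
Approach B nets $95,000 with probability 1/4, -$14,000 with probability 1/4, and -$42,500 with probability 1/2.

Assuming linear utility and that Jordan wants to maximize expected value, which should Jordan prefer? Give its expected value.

Approach A ($25,638.75)

Approach A = 5/12 × 77000 + 1/6 × (-29500) + 5/12 × (-3667) = 32083.3333 − 4916.6667 − 1527.9167 = 25638.75
Approach B = 1/4 × 95000 + 1/4 × (-14000) + 1/2 × (-42500) = 23750 − 3500 − 21250 = -1000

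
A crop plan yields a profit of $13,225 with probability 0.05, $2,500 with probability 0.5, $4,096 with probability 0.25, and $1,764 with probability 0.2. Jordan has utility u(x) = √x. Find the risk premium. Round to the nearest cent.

E[u] = 0.05·√13225 + 0.5·√2500 + 0.25·√4096 + 0.2·√1764 = 0.05·115 + 0.5·50 + 0.25·64 + 0.2·42 = 55.15
CE = (55.15)² = 3041.5225
Risk premium = EV − CE = 3288.05 − 3041.5225 = 246.5275

$246.53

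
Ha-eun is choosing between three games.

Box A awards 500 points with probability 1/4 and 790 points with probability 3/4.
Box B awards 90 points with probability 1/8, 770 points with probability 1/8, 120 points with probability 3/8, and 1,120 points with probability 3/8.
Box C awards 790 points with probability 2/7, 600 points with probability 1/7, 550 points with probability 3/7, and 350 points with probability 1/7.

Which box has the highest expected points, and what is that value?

Box A = 1/4 × 500 + 3/4 × 790 = 125 + 592.5 = 717.5
Box B = 1/8 × 90 + 1/8 × 770 + 3/8 × 120 + 3/8 × 1120 = 11.25 + 96.25 + 45 + 420 = 572.5
Box C = 2/7 × 790 + 1/7 × 600 + 3/7 × 550 + 1/7 × 350 = 225.7143 + 85.7143 + 235.7143 + 50 = 597.1429

Box A (717.5 points)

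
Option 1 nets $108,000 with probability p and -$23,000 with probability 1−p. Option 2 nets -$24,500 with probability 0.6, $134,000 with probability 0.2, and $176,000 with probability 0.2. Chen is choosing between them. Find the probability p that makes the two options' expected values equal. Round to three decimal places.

p = 0.537

EV(Option 2) = 0.6 × (-24500) + 0.2 × 134000 + 0.2 × 176000 = -14700 + 26800 + 35200 = 47300
p·108000 + (1−p)·(-23000) = 47300
131000p − 23000 = 47300
p = (47300 + 23000) / 131000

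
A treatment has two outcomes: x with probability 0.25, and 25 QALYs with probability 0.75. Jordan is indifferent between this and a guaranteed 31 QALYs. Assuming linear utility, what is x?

x = 49 QALYs

0.25·x + 0.75·25 = 31
0.25·x = 31 − 18.75 = 12.25
x = 12.25 / 0.25 = 49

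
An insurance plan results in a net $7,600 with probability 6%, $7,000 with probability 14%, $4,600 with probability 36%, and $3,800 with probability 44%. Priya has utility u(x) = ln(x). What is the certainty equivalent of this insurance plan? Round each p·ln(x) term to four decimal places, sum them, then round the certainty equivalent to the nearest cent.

E[u] = 0.06·ln(7600) + 0.14·ln(7000) + 0.36·ln(4600) + 0.44·ln(3800) = 0.5362 + 1.2395 + 3.0362 + 3.6268 = 8.4387
CE = e^8.4387 ≈ 4622.54

$4,622.54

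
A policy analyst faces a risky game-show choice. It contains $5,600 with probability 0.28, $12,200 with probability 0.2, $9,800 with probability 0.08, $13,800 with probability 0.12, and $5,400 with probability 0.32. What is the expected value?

EV = 0.28 × 5600 + 0.2 × 12200 + 0.08 × 9800 + 0.12 × 13800 + 0.32 × 5400 = 1568 + 2440 + 784 + 1656 + 1728 = 8176

$8,176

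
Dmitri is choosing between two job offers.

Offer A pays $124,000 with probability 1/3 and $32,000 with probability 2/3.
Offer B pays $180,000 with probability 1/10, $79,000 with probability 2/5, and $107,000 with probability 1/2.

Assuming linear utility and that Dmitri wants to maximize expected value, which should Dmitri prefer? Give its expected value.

Offer A = 1/3 × 124000 + 2/3 × 32000 = 41333.3333 + 21333.3333 = 62666.6667
Offer B = 1/10 × 180000 + 2/5 × 79000 + 1/2 × 107000 = 18000 + 31600 + 53500 = 103100

Offer B ($103,100)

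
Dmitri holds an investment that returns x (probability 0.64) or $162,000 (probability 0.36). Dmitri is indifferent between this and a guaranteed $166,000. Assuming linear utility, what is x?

x = $168,250

0.64·x + 0.36·162000 = 166000
0.64·x = 166000 − 58320 = 107680
x = 107680 / 0.64 = 168250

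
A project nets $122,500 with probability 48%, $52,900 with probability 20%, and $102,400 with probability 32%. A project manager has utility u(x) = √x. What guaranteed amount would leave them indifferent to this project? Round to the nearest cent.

E[u] = 0.48·√122500 + 0.2·√52900 + 0.32·√102400 = 0.48·350 + 0.2·230 + 0.32·320 = 316.4
CE = (316.4)² = 100108.96

$100,108.96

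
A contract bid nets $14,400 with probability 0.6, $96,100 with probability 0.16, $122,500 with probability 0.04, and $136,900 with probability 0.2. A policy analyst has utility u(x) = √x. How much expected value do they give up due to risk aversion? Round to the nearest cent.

E[u] = 0.6·√14400 + 0.16·√96100 + 0.04·√122500 + 0.2·√136900 = 0.6·120 + 0.16·310 + 0.04·350 + 0.2·370 = 209.6
CE = (209.6)² = 43932.16
Risk premium = EV − CE = 56296 − 43932.16 = 12363.84

$12,363.84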